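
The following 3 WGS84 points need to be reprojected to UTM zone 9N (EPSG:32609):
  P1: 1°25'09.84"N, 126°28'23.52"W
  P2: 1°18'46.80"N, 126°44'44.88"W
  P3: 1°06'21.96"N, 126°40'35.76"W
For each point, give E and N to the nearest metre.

UTM zone 9N: λ₀ = -129°, k₀ = 0.9996.
P1 (1.4194°, -126.4732°) → (781175.539, 157040.325) m.
P2 (1.3130°, -126.7458°) → (750835.689, 145239.316) m.
P3 (1.1061°, -126.6766°) → (758559.693, 122358.678) m.

P1: E 781176 m, N 157040 m; P2: E 750836 m, N 145239 m; P3: E 758560 m, N 122359 m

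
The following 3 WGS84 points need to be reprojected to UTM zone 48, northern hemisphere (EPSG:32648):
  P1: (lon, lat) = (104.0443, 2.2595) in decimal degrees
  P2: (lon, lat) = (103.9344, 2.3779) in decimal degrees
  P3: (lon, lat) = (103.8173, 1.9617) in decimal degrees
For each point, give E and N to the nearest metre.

P1: E 393732 m, N 249779 m; P2: E 381520 m, N 262877 m; P3: E 368462 m, N 216874 m

UTM zone 48N: λ₀ = 105°, k₀ = 0.9996.
P1 (2.2595°, 104.0443°) → (393731.702, 249778.883) m.
P2 (2.3779°, 103.9344°) → (381519.968, 262876.628) m.
P3 (1.9617°, 103.8173°) → (368462.332, 216874.120) m.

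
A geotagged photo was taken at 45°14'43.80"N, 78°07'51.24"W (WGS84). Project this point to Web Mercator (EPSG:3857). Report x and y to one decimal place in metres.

x -8697492.0 m, y 5660253.6 m

Web Mercator is spherical with R = a = 6378137 m.
x = R·λ = 6378137 × -1.363641453 = -8697492.003 m.
y = R·ln tan(π/4 + φ/2) = 6378137 × 0.887446224 = 5660253.594 m.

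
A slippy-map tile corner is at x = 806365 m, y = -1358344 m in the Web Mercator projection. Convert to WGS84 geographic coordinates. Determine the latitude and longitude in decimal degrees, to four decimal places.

lat -12.1110°, lon 7.2437°

R = 6378137 m. λ = x/R = 7.24370004°.
φ = 2·arctan(exp(y/R)) − 90° = 2·arctan(0.80818) − 90° = -12.11100411°.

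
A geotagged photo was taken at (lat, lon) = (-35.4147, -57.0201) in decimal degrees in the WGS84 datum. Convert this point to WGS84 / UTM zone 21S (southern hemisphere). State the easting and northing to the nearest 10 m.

E 498180 m, N 6080970 m

Zone 21 central meridian λ₀ = 6×21 − 183 = -57°; Δλ = -0.0201°.
Transverse Mercator on WGS84 with k₀ = 0.9996 gives E = 498175.143 m, N = 6080966.520 m.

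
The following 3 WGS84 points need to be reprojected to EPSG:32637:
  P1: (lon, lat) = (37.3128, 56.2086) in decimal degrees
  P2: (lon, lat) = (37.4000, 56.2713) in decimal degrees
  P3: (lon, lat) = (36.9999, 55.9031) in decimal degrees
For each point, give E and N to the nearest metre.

UTM zone 37N: λ₀ = 39°, k₀ = 0.9996.
P1 (56.2086°, 37.3128°) → (395346.272, 6230577.323) m.
P2 (56.2713°, 37.4000°) → (400916.603, 6237425.926) m.
P3 (55.9031°, 36.9999°) → (374955.625, 6197102.610) m.

P1: E 395346 m, N 6230577 m; P2: E 400917 m, N 6237426 m; P3: E 374956 m, N 6197103 m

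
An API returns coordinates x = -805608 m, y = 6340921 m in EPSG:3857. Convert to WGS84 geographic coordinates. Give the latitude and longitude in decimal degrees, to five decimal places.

R = 6378137 m. λ = x/R = -7.23689979°.
φ = 2·arctan(exp(y/R)) − 90° = 2·arctan(2.70247) − 90° = 49.38780026°.

lat 49.38780°, lon -7.23690°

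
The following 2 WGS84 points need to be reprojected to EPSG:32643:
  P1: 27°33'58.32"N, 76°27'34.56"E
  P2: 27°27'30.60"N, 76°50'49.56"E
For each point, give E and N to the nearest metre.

UTM zone 43N: λ₀ = 75°, k₀ = 0.9996.
P1 (27.5662°, 76.4596°) → (644091.128, 3049999.103) m.
P2 (27.4585°, 76.8471°) → (682529.576, 3038576.963) m.

P1: E 644091 m, N 3049999 m; P2: E 682530 m, N 3038577 m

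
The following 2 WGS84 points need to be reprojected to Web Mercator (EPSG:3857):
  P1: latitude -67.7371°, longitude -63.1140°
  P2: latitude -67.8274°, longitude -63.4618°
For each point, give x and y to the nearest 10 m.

P1: x -7025820 m, y -10369310 m; P2: x -7064540 m, y -10395900 m

Web Mercator: x = R·λ, y = R·ln tan(π/4+φ/2), R = 6378137 m.
P1 (-67.7371°, -63.1140°) → (-7025818.342, -10369312.994) m.
P2 (-67.8274°, -63.4618°) → (-7064535.261, -10395897.046) m.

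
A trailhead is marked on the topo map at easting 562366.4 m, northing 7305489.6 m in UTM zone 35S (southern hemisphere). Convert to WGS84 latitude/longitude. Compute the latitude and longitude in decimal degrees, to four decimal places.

Zone 35S: λ₀ = 27°, k₀ = 0.9996, false easting 500000 m, false northing 10000000 m.
Meridian distance M = (N − FN)/k₀ = -2695588.6 m.
Inverse transverse Mercator on WGS84 gives φ = -24.36259990°, λ = 27.61489951°.

lat -24.3626°, lon 27.6149°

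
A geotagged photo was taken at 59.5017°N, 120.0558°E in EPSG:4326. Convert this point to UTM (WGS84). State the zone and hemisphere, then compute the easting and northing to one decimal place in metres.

Longitude 120.0558° lies in the 6° band [120°, 126°), giving zone 51; latitude is north of the equator, so 51N.
Zone 51 central meridian λ₀ = 6×51 − 183 = 123°; Δλ = -2.9442°.
Transverse Mercator on WGS84 with k₀ = 0.9996 gives E = 333351.641 m, N = 6599609.301 m.

Zone 51N: E 333351.6 m, N 6599609.3 m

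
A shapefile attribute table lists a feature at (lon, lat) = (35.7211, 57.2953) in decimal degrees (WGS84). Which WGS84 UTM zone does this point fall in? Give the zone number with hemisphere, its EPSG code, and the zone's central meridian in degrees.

Zone 36N (EPSG:32636), central meridian 33°

UTM zone = ⌊(λ + 180)/6⌋ + 1; 35.7211° ∈ [30°, 36°) → zone 36.
Hemisphere: N (φ ≥ 0).
Central meridian λ₀ = 6×36 − 183 = 33°.
EPSG code: 32636.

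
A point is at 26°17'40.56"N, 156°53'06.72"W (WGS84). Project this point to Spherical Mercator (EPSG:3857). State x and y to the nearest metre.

x -17464381 m, y 3035614 m

Web Mercator is spherical with R = a = 6378137 m.
x = R·λ = 6378137 × -2.738163288 = -17464380.577 m.
y = R·ln tan(π/4 + φ/2) = 6378137 × 0.475940608 = 3035614.404 m.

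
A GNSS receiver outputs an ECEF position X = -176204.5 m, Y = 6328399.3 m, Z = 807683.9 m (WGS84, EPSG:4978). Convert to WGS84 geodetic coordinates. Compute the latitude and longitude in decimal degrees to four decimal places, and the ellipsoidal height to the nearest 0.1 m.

λ = atan2(Y, X) = 91.59490038°; p = √(X²+Y²) = 6330851.9 m.
Bowring's method on WGS84 (a = 6378137 m, b = 6356752.314 m) gives φ = 7.31889996°, h = 4372.891 m.

lat 7.3189°, lon 91.5949°, h 4372.9 m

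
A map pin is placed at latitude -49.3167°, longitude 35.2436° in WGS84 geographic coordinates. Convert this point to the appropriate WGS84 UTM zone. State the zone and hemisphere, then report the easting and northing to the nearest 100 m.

Longitude 35.2436° lies in the 6° band [30°, 36°), giving zone 36; latitude is south of the equator, so 36S.
Zone 36 central meridian λ₀ = 6×36 − 183 = 33°; Δλ = +2.2436°.
Transverse Mercator on WGS84 with k₀ = 0.9996 gives E = 663053.384 m, N = 4534915.733 m.

Zone 36S: E 663100 m, N 4534900 m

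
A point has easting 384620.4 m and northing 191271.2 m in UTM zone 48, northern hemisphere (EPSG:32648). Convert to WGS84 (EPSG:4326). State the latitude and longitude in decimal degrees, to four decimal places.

lat 1.7302°, lon 103.9627°

Zone 48N: λ₀ = 105°, k₀ = 0.9996, false easting 500000 m.
Meridian distance M = (N − FN)/k₀ = 191347.7 m.
Inverse transverse Mercator on WGS84 gives φ = 1.73019994°, λ = 103.96269983°.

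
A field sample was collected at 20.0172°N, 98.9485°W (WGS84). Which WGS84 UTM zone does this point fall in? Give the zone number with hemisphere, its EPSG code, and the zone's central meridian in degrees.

UTM zone = ⌊(λ + 180)/6⌋ + 1; -98.9485° ∈ [-102°, -96°) → zone 14.
Hemisphere: N (φ ≥ 0).
Central meridian λ₀ = 6×14 − 183 = -99°.
EPSG code: 32614.

Zone 14N (EPSG:32614), central meridian -99°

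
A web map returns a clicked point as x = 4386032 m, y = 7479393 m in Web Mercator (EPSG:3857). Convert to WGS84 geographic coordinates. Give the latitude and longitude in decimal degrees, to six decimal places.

R = 6378137 m. λ = x/R = 39.40039582°.
φ = 2·arctan(exp(y/R)) − 90° = 2·arctan(3.23058) − 90° = 55.60100184°.

lat 55.601002°, lon 39.400396°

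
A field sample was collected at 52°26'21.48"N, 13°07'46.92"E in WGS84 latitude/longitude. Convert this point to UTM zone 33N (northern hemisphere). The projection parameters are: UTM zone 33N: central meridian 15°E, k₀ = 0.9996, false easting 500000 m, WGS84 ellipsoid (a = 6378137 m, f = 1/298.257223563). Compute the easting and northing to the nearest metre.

Zone 33 central meridian λ₀ = 6×33 − 183 = 15°; Δλ = -1.8703°.
Transverse Mercator on WGS84 with k₀ = 0.9996 gives E = 372869.294 m, N = 5811545.330 m.

E 372869 m, N 5811545 m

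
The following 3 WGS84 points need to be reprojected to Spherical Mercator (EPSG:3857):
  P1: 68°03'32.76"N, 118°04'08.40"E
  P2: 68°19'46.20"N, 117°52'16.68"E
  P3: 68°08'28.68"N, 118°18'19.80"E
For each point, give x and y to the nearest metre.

Web Mercator: x = R·λ, y = R·ln tan(π/4+φ/2), R = 6378137 m.
P1 (68.0591°, 118.0690°) → (13143380.958, 10464582.151) m.
P2 (68.3295°, 117.8713°) → (13121373.095, 10545616.854) m.
P3 (68.1413°, 118.3055°) → (13169708.018, 10489115.266) m.

P1: x 13143381 m, y 10464582 m; P2: x 13121373 m, y 10545617 m; P3: x 13169708 m, y 10489115 m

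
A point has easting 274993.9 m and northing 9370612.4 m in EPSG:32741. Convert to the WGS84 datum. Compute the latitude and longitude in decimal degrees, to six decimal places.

Zone 41S: λ₀ = 63°, k₀ = 0.9996, false easting 500000 m, false northing 10000000 m.
Meridian distance M = (N − FN)/k₀ = -629639.5 m.
Inverse transverse Mercator on WGS84 gives φ = -5.69049980°, λ = 60.96840007°.

lat -5.690500°, lon 60.968400°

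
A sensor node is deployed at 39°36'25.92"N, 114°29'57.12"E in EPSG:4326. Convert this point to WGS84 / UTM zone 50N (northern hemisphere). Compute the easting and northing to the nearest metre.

E 285301 m, N 4387150 m

Zone 50 central meridian λ₀ = 6×50 − 183 = 117°; Δλ = -2.5008°.
Transverse Mercator on WGS84 with k₀ = 0.9996 gives E = 285301.458 m, N = 4387149.887 m.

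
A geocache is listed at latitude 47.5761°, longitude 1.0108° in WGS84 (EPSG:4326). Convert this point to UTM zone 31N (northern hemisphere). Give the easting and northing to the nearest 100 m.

Zone 31 central meridian λ₀ = 6×31 − 183 = 3°; Δλ = -1.9892°.
Transverse Mercator on WGS84 with k₀ = 0.9996 gives E = 350405.805 m, N = 5271104.517 m.

E 350400 m, N 5271100 m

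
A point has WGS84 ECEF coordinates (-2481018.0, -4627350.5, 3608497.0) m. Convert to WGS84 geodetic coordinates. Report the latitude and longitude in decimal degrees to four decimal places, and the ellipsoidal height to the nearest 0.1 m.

lat 34.6793°, lon -118.1986°, h -297.7 m

λ = atan2(Y, X) = -118.19860004°; p = √(X²+Y²) = 5250506.9 m.
Bowring's method on WGS84 (a = 6378137 m, b = 6356752.314 m) gives φ = 34.67929969°, h = -297.682 m.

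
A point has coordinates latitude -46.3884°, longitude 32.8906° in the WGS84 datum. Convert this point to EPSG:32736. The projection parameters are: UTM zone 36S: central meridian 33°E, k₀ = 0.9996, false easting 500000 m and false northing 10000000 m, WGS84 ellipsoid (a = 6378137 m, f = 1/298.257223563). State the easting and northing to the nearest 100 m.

E 491600 m, N 4862800 m

Zone 36 central meridian λ₀ = 6×36 − 183 = 33°; Δλ = -0.1094°.
Transverse Mercator on WGS84 with k₀ = 0.9996 gives E = 491588.373 m, N = 4862791.317 m.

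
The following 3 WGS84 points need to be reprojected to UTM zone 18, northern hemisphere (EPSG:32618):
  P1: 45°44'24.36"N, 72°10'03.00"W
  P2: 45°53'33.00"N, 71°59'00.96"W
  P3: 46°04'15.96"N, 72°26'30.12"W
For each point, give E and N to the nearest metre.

UTM zone 18N: λ₀ = -75°, k₀ = 0.9996.
P1 (45.7401°, -72.1675°) → (720349.445, 5069073.844) m.
P2 (45.8925°, -71.9836°) → (734015.498, 5086528.740) m.
P3 (46.0711°, -72.4417°) → (697838.829, 5105129.287) m.

P1: E 720349 m, N 5069074 m; P2: E 734015 m, N 5086529 m; P3: E 697839 m, N 5105129 m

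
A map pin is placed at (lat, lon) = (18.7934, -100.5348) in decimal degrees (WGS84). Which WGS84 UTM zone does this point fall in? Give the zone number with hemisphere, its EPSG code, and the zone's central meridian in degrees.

UTM zone = ⌊(λ + 180)/6⌋ + 1; -100.5348° ∈ [-102°, -96°) → zone 14.
Hemisphere: N (φ ≥ 0).
Central meridian λ₀ = 6×14 − 183 = -99°.
EPSG code: 32614.

Zone 14N (EPSG:32614), central meridian -99°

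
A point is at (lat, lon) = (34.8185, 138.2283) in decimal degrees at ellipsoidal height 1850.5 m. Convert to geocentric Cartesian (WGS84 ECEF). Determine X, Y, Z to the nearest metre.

X -3910606 m, Y 3493011 m, Z 3622411 m

WGS84: a = 6378137 m, e² = 0.006694380; N(φ) = a/√(1−e²sin²φ) = 6385108.489 m.
X = (N+h)·cosφ·cosλ = -3910606.136 m; Y = (N+h)·cosφ·sinλ = 3493011.273 m; Z = (N(1−e²)+h)·sinφ = 3622411.276 m.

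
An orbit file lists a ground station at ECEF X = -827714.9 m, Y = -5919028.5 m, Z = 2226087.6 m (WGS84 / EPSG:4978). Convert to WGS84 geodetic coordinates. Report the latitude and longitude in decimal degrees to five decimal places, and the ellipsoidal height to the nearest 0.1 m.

λ = atan2(Y, X) = -97.96059968°; p = √(X²+Y²) = 5976622.0 m.
Bowring's method on WGS84 (a = 6378137 m, b = 6356752.314 m) gives φ = 20.55479988°, h = 2212.679 m.

lat 20.55480°, lon -97.96060°, h 2212.7 m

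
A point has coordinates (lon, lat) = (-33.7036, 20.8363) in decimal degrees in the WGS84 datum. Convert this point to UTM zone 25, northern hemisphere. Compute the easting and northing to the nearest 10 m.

Zone 25 central meridian λ₀ = 6×25 − 183 = -33°; Δλ = -0.7036°.
Transverse Mercator on WGS84 with k₀ = 0.9996 gives E = 426794.871 m, N = 2304190.571 m.

E 426790 m, N 2304190 m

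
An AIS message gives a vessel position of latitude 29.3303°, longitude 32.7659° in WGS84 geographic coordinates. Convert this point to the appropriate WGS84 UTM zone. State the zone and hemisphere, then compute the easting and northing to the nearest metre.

Longitude 32.7659° lies in the 6° band [30°, 36°), giving zone 36; latitude is north of the equator, so 36N.
Zone 36 central meridian λ₀ = 6×36 − 183 = 33°; Δλ = -0.2341°.
Transverse Mercator on WGS84 with k₀ = 0.9996 gives E = 477271.509 m, N = 3244603.672 m.

Zone 36N: E 477272 m, N 3244604 m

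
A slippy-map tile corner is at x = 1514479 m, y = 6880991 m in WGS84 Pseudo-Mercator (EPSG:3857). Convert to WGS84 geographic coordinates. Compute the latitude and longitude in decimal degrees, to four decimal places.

R = 6378137 m. λ = x/R = 13.60479633°.
φ = 2·arctan(exp(y/R)) − 90° = 2·arctan(2.94127) − 90° = 52.44500228°.

lat 52.4450°, lon 13.6048°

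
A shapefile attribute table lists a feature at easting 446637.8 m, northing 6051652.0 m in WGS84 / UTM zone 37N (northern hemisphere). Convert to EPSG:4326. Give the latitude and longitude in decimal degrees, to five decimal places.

lat 54.60950°, lon 38.17380°

Zone 37N: λ₀ = 39°, k₀ = 0.9996, false easting 500000 m.
Meridian distance M = (N − FN)/k₀ = 6054073.6 m.
Inverse transverse Mercator on WGS84 gives φ = 54.60949969°, λ = 38.17380057°.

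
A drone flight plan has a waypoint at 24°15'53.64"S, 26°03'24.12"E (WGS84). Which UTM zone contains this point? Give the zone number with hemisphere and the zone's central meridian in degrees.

UTM zone = ⌊(λ + 180)/6⌋ + 1; 26.0567° ∈ [24°, 30°) → zone 35.
Hemisphere: S (φ < 0).
Central meridian λ₀ = 6×35 − 183 = 27°.

Zone 35S, central meridian 27°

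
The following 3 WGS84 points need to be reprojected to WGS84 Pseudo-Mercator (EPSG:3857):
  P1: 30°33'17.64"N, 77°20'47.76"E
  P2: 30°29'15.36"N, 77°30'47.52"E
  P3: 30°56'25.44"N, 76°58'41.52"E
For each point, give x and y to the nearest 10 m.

Web Mercator: x = R·λ, y = R·ln tan(π/4+φ/2), R = 6378137 m.
P1 (30.5549°, 77.3466°) → (8610184.127, 3575078.348) m.
P2 (30.4876°, 77.5132°) → (8628729.954, 3566381.521) m.
P3 (30.9404°, 76.9782°) → (8569174.026, 3625011.365) m.

P1: x 8610180 m, y 3575080 m; P2: x 8628730 m, y 3566380 m; P3: x 8569170 m, y 3625010 m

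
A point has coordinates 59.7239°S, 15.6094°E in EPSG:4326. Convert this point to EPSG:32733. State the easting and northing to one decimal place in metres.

Zone 33 central meridian λ₀ = 6×33 − 183 = 15°; Δλ = +0.6094°.
Transverse Mercator on WGS84 with k₀ = 0.9996 gives E = 534273.429 m, N = 3379179.380 m.

E 534273.4 m, N 3379179.4 m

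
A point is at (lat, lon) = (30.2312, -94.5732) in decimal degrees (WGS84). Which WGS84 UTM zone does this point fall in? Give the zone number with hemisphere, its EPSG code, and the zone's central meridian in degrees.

Zone 15N (EPSG:32615), central meridian -93°

UTM zone = ⌊(λ + 180)/6⌋ + 1; -94.5732° ∈ [-96°, -90°) → zone 15.
Hemisphere: N (φ ≥ 0).
Central meridian λ₀ = 6×15 − 183 = -93°.
EPSG code: 32615.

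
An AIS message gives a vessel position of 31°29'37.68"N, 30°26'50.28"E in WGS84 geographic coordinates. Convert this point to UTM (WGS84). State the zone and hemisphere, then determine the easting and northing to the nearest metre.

Zone 36N: E 257532 m, N 3487152 m

Longitude 30.4473° lies in the 6° band [30°, 36°), giving zone 36; latitude is north of the equator, so 36N.
Zone 36 central meridian λ₀ = 6×36 − 183 = 33°; Δλ = -2.5527°.
Transverse Mercator on WGS84 with k₀ = 0.9996 gives E = 257531.878 m, N = 3487152.331 m.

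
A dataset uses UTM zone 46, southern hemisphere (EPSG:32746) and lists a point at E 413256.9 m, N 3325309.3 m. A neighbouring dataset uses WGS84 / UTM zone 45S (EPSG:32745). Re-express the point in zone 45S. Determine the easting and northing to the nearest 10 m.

UTM 46S → geographic: φ = -60.19979991°, λ = 91.43529994°.
UTM 45S (λ₀ = 87°) forward: E = 745773.157 m, N = 3318076.241 m.

E 745770 m, N 3318080 m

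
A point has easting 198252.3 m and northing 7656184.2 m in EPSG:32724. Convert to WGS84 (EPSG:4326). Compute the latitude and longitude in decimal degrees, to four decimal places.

lat -21.1708°, lon -41.9058°

Zone 24S: λ₀ = -39°, k₀ = 0.9996, false easting 500000 m, false northing 10000000 m.
Meridian distance M = (N − FN)/k₀ = -2344753.7 m.
Inverse transverse Mercator on WGS84 gives φ = -21.17080020°, λ = -41.90579983°.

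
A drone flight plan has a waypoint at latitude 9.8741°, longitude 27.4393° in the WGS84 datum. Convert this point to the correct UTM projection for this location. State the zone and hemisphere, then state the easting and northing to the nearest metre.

Zone 35N: E 548164 m, N 1091524 m

Longitude 27.4393° lies in the 6° band [24°, 30°), giving zone 35; latitude is north of the equator, so 35N.
Zone 35 central meridian λ₀ = 6×35 − 183 = 27°; Δλ = +0.4393°.
Transverse Mercator on WGS84 with k₀ = 0.9996 gives E = 548164.171 m, N = 1091524.260 m.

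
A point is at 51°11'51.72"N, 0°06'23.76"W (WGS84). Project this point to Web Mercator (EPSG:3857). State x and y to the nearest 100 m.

x -11900 m, y 6656300 m

Web Mercator is spherical with R = a = 6378137 m.
x = R·λ = 6378137 × -0.001860521 = -11866.658 m.
y = R·ln tan(π/4 + φ/2) = 6378137 × 1.043618121 = 6656339.352 m.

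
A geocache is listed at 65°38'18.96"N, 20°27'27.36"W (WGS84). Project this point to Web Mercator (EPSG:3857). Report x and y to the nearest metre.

x -2277330 m, y 9778628 m

Web Mercator is spherical with R = a = 6378137 m.
x = R·λ = 6378137 × -0.357052477 = -2277329.615 m.
y = R·ln tan(π/4 + φ/2) = 6378137 × 1.533148005 = 9778628.015 m.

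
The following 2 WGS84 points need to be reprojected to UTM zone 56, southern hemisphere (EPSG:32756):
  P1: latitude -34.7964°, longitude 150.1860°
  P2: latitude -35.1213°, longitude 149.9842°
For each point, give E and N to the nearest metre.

UTM zone 56S: λ₀ = 153°, k₀ = 0.9996.
P1 (-34.7964°, 150.1860°) → (242547.044, 6145925.454) m.
P2 (-35.1213°, 149.9842°) → (225166.748, 6109341.604) m.

P1: E 242547 m, N 6145925 m; P2: E 225167 m, N 6109342 m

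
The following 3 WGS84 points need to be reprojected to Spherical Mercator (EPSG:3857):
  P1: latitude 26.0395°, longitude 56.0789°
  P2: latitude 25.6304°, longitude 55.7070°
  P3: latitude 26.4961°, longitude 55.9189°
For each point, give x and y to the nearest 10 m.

Web Mercator: x = R·λ, y = R·ln tan(π/4+φ/2), R = 6378137 m.
P1 (26.0395°, 56.0789°) → (6242674.592, 3003974.011) m.
P2 (25.6304°, 55.7070°) → (6201274.874, 2953375.946) m.
P3 (26.4961°, 55.9189°) → (6224863.474, 3060655.932) m.

P1: x 6242670 m, y 3003970 m; P2: x 6201270 m, y 2953380 m; P3: x 6224860 m, y 3060660 m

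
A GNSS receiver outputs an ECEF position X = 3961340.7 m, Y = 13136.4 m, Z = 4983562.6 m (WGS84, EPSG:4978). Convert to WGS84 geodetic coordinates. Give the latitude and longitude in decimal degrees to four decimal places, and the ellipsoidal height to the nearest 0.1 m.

lat 51.7066°, lon 0.1900°, h 1176.4 m

λ = atan2(Y, X) = 0.19000070°; p = √(X²+Y²) = 3961362.5 m.
Bowring's method on WGS84 (a = 6378137 m, b = 6356752.314 m) gives φ = 51.70660043°, h = 1176.387 m.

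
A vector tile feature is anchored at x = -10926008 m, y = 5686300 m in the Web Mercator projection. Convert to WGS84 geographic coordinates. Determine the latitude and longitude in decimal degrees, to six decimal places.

lat 45.409999°, lon -98.150000°

R = 6378137 m. λ = x/R = -98.14999981°.
φ = 2·arctan(exp(y/R)) − 90° = 2·arctan(2.43886) − 90° = 45.40999874°.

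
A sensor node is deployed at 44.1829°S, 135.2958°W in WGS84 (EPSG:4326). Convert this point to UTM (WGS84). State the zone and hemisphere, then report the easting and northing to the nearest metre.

Zone 8S: E 476357 m, N 5107770 m

Longitude -135.2958° lies in the 6° band [-138°, -132°), giving zone 8; latitude is south of the equator, so 8S.
Zone 8 central meridian λ₀ = 6×8 − 183 = -135°; Δλ = -0.2958°.
Transverse Mercator on WGS84 with k₀ = 0.9996 gives E = 476357.470 m, N = 5107769.998 m.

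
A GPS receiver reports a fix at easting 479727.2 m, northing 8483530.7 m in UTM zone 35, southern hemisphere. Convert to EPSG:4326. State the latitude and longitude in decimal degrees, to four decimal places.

lat -13.7173°, lon 26.8125°

Zone 35S: λ₀ = 27°, k₀ = 0.9996, false easting 500000 m, false northing 10000000 m.
Meridian distance M = (N − FN)/k₀ = -1517076.1 m.
Inverse transverse Mercator on WGS84 gives φ = -13.71729984°, λ = 26.81250009°.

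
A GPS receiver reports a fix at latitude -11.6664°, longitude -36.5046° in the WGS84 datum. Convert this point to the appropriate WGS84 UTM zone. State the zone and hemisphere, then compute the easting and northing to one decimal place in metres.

Longitude -36.5046° lies in the 6° band [-42°, -36°), giving zone 24; latitude is south of the equator, so 24S.
Zone 24 central meridian λ₀ = 6×24 − 183 = -39°; Δλ = +2.4954°.
Transverse Mercator on WGS84 with k₀ = 0.9996 gives E = 772055.944 m, N = 8709136.208 m.

Zone 24S: E 772055.9 m, N 8709136.2 m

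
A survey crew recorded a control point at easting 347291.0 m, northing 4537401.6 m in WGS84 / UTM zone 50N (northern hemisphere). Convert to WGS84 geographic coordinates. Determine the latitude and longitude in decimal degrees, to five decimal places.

lat 40.97350°, lon 115.18500°

Zone 50N: λ₀ = 117°, k₀ = 0.9996, false easting 500000 m.
Meridian distance M = (N − FN)/k₀ = 4539217.3 m.
Inverse transverse Mercator on WGS84 gives φ = 40.97350007°, λ = 115.18500035°.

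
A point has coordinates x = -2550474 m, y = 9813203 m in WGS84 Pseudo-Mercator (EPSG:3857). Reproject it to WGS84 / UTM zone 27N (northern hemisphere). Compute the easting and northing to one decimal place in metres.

E 412470.8 m, N 7295204.2 m

Web Mercator inverse (R = 6378137 m) → φ = 65.76640058°, λ = -22.91129776°.
UTM 27N forward: E = 412470.770 m, N = 7295204.226 m.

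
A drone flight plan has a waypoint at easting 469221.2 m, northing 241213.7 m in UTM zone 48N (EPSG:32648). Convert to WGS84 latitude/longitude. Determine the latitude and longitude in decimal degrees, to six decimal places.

Zone 48N: λ₀ = 105°, k₀ = 0.9996, false easting 500000 m.
Meridian distance M = (N − FN)/k₀ = 241310.2 m.
Inverse transverse Mercator on WGS84 gives φ = 2.18229980°, λ = 104.72320036°.

lat 2.182300°, lon 104.723200°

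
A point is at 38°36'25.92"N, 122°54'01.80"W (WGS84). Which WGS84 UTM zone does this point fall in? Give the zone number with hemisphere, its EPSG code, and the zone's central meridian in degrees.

UTM zone = ⌊(λ + 180)/6⌋ + 1; -122.9005° ∈ [-126°, -120°) → zone 10.
Hemisphere: N (φ ≥ 0).
Central meridian λ₀ = 6×10 − 183 = -123°.
EPSG code: 32610.

Zone 10N (EPSG:32610), central meridian -123°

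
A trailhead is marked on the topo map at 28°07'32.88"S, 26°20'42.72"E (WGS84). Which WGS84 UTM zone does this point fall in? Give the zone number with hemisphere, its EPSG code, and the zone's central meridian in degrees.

Zone 35S (EPSG:32735), central meridian 27°

UTM zone = ⌊(λ + 180)/6⌋ + 1; 26.3452° ∈ [24°, 30°) → zone 35.
Hemisphere: S (φ < 0).
Central meridian λ₀ = 6×35 − 183 = 27°.
EPSG code: 32735.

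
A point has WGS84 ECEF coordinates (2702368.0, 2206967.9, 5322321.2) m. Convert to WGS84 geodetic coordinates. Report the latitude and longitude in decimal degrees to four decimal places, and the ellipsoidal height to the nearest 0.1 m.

lat 56.9293°, lon 39.2378°, h 851.0 m

λ = atan2(Y, X) = 39.23779998°; p = √(X²+Y²) = 3489054.3 m.
Bowring's method on WGS84 (a = 6378137 m, b = 6356752.314 m) gives φ = 56.92930057°, h = 850.998 m.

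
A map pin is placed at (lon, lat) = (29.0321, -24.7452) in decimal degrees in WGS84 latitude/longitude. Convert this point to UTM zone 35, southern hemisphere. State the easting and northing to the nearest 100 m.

E 705500 m, N 7261700 m

Zone 35 central meridian λ₀ = 6×35 − 183 = 27°; Δλ = +2.0321°.
Transverse Mercator on WGS84 with k₀ = 0.9996 gives E = 705507.672 m, N = 7261739.516 m.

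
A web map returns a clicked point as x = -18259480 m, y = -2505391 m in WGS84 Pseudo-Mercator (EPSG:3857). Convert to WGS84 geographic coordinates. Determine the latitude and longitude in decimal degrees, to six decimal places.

lat -21.948899°, lon -164.027700°

R = 6378137 m. λ = x/R = -164.02769964°.
φ = 2·arctan(exp(y/R)) − 90° = 2·arctan(0.67516) − 90° = -21.94889855°.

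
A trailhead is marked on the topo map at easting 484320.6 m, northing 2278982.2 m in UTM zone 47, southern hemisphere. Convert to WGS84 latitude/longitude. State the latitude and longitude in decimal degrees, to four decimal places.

lat -69.5973°, lon 98.5970°

Zone 47S: λ₀ = 99°, k₀ = 0.9996, false easting 500000 m, false northing 10000000 m.
Meridian distance M = (N − FN)/k₀ = -7724107.4 m.
Inverse transverse Mercator on WGS84 gives φ = -69.59730007°, λ = 98.59699880°.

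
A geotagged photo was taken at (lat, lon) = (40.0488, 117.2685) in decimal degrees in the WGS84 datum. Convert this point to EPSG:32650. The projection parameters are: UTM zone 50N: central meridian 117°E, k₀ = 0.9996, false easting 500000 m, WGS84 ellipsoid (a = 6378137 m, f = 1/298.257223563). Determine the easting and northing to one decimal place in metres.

Zone 50 central meridian λ₀ = 6×50 − 183 = 117°; Δλ = +0.2685°.
Transverse Mercator on WGS84 with k₀ = 0.9996 gives E = 522902.770 m, N = 4433208.094 m.

E 522902.8 m, N 4433208.1 m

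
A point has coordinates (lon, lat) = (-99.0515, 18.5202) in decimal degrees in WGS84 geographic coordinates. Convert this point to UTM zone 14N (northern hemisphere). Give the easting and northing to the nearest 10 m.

E 494560 m, N 2047740 m

Zone 14 central meridian λ₀ = 6×14 − 183 = -99°; Δλ = -0.0515°.
Transverse Mercator on WGS84 with k₀ = 0.9996 gives E = 494564.284 m, N = 2047740.782 m.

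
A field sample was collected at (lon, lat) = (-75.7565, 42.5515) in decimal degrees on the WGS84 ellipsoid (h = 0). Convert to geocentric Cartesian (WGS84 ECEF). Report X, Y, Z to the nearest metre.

X 1157828 m, Y -4561128 m, Z 4290931 m

WGS84: a = 6378137 m, e² = 0.006694380; N(φ) = a/√(1−e²sin²φ) = 6387922.674 m.
X = (N+h)·cosφ·cosλ = 1157828.181 m; Y = (N+h)·cosφ·sinλ = -4561128.159 m; Z = (N(1−e²)+h)·sinφ = 4290930.809 m.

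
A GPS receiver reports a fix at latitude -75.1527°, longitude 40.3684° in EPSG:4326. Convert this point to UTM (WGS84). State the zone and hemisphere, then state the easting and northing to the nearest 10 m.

Zone 37S: E 539140 m, N 1658900 m

Longitude 40.3684° lies in the 6° band [36°, 42°), giving zone 37; latitude is south of the equator, so 37S.
Zone 37 central meridian λ₀ = 6×37 − 183 = 39°; Δλ = +1.3684°.
Transverse Mercator on WGS84 with k₀ = 0.9996 gives E = 539137.272 m, N = 1658903.984 m.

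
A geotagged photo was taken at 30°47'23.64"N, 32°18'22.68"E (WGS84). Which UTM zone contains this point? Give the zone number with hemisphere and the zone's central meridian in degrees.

Zone 36N, central meridian 33°

UTM zone = ⌊(λ + 180)/6⌋ + 1; 32.3063° ∈ [30°, 36°) → zone 36.
Hemisphere: N (φ ≥ 0).
Central meridian λ₀ = 6×36 − 183 = 33°.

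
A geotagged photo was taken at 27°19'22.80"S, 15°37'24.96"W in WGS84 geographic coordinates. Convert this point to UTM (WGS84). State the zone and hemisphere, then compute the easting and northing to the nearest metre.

Longitude -15.6236° lies in the 6° band [-18°, -12°), giving zone 28; latitude is south of the equator, so 28S.
Zone 28 central meridian λ₀ = 6×28 − 183 = -15°; Δλ = -0.6236°.
Transverse Mercator on WGS84 with k₀ = 0.9996 gives E = 438306.451 m, N = 6977634.606 m.

Zone 28S: E 438306 m, N 6977635 m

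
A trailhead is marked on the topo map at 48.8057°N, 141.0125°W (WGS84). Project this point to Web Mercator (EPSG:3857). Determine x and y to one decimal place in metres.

x -15697439.7 m, y 6241956.8 m

Web Mercator is spherical with R = a = 6378137 m.
x = R·λ = 6378137 × -2.461132411 = -15697439.695 m.
y = R·ln tan(π/4 + φ/2) = 6378137 × 0.978648911 = 6241956.827 m.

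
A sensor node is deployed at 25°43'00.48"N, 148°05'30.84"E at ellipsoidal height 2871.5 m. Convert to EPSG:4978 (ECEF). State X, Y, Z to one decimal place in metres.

WGS84: a = 6378137 m, e² = 0.006694380; N(φ) = a/√(1−e²sin²φ) = 6382160.564 m.
X = (N+h)·cosφ·cosλ = -4883359.238 m; Y = (N+h)·cosφ·sinλ = 3040581.346 m; Z = (N(1−e²)+h)·sinφ = 2752074.826 m.

X -4883359.2 m, Y 3040581.3 m, Z 2752074.8 m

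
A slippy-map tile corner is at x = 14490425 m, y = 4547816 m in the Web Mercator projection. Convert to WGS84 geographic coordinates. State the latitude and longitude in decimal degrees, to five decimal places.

R = 6378137 m. λ = x/R = 130.16970251°.
φ = 2·arctan(exp(y/R)) − 90° = 2·arctan(2.04017) − 90° = 37.77589865°.

lat 37.77590°, lon 130.16970°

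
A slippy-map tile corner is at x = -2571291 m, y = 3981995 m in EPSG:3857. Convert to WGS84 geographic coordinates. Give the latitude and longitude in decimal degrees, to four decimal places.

lat 33.6507°, lon -23.0983°

R = 6378137 m. λ = x/R = -23.09830005°.
φ = 2·arctan(exp(y/R)) − 90° = 2·arctan(1.86697) − 90° = 33.65069662°.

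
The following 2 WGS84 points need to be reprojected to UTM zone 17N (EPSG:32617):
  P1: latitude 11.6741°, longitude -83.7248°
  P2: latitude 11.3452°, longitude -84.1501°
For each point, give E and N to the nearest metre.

P1: E 202926 m, N 1291947 m; P2: E 156117 m, N 1256010 m

UTM zone 17N: λ₀ = -81°, k₀ = 0.9996.
P1 (11.6741°, -83.7248°) → (202925.684, 1291946.816) m.
P2 (11.3452°, -84.1501°) → (156116.649, 1256009.834) m.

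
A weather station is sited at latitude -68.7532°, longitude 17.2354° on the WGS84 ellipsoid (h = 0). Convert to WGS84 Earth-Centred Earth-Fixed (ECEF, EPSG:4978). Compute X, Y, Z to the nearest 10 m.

X 2214000 m, Y 686850 m, Z -5922050 m

WGS84: a = 6378137 m, e² = 0.006694380; N(φ) = a/√(1−e²sin²φ) = 6396763.508 m.
X = (N+h)·cosφ·cosλ = 2214004.384 m; Y = (N+h)·cosφ·sinλ = 686848.120 m; Z = (N(1−e²)+h)·sinφ = -5922051.755 m.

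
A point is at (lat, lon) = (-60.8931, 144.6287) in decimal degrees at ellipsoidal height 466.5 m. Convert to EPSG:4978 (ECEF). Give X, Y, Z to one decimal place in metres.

WGS84: a = 6378137 m, e² = 0.006694380; N(φ) = a/√(1−e²sin²φ) = 6394496.910 m.
X = (N+h)·cosφ·cosλ = -2536577.304 m; Y = (N+h)·cosφ·sinλ = 1800740.041 m; Z = (N(1−e²)+h)·sinφ = -5549965.584 m.

X -2536577.3 m, Y 1800740.0 m, Z -5549965.6 m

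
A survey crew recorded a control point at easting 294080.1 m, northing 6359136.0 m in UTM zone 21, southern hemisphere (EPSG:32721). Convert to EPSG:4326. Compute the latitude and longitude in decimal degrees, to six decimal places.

lat -32.886600°, lon -59.201300°

Zone 21S: λ₀ = -57°, k₀ = 0.9996, false easting 500000 m, false northing 10000000 m.
Meridian distance M = (N − FN)/k₀ = -3642320.9 m.
Inverse transverse Mercator on WGS84 gives φ = -32.88659970°, λ = -59.20130019°.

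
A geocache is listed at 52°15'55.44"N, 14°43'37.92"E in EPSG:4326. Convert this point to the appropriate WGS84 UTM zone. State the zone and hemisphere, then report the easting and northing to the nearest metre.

Longitude 14.7272° lies in the 6° band [12°, 18°), giving zone 33; latitude is north of the equator, so 33N.
Zone 33 central meridian λ₀ = 6×33 − 183 = 15°; Δλ = -0.2728°.
Transverse Mercator on WGS84 with k₀ = 0.9996 gives E = 481383.103 m, N = 5790592.475 m.

Zone 33N: E 481383 m, N 5790592 m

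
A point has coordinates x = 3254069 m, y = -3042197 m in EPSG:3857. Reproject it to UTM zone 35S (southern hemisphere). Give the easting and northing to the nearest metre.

Web Mercator inverse (R = 6378137 m) → φ = -26.34760180°, λ = 29.23179918°.
UTM 35S forward: E = 722726.215 m, N = 7083894.686 m.

E 722726 m, N 7083895 m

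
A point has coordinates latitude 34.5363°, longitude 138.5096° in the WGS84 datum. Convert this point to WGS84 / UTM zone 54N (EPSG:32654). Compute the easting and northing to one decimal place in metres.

E 271446.4 m, N 3824439.5 m

Zone 54 central meridian λ₀ = 6×54 − 183 = 141°; Δλ = -2.4904°.
Transverse Mercator on WGS84 with k₀ = 0.9996 gives E = 271446.426 m, N = 3824439.516 m.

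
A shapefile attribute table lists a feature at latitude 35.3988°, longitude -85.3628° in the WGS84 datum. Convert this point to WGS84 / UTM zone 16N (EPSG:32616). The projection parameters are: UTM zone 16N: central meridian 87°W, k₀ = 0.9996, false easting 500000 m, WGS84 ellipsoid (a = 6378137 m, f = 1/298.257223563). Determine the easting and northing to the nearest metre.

E 648675 m, N 3918501 m

Zone 16 central meridian λ₀ = 6×16 − 183 = -87°; Δλ = +1.6372°.
Transverse Mercator on WGS84 with k₀ = 0.9996 gives E = 648675.461 m, N = 3918500.576 m.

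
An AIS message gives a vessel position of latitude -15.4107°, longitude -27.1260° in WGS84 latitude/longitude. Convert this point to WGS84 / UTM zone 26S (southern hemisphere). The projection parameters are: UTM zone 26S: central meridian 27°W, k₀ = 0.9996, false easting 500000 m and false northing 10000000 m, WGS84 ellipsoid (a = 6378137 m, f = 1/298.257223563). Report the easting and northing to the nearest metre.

E 486480 m, N 8296244 m

Zone 26 central meridian λ₀ = 6×26 − 183 = -27°; Δλ = -0.1260°.
Transverse Mercator on WGS84 with k₀ = 0.9996 gives E = 486480.250 m, N = 8296243.989 m.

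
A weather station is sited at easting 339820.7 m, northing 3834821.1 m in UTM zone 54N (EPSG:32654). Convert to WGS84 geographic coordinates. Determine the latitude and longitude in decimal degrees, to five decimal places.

Zone 54N: λ₀ = 141°, k₀ = 0.9996, false easting 500000 m.
Meridian distance M = (N − FN)/k₀ = 3836355.6 m.
Inverse transverse Mercator on WGS84 gives φ = 34.64280001°, λ = 139.25230017°.

lat 34.64280°, lon 139.25230°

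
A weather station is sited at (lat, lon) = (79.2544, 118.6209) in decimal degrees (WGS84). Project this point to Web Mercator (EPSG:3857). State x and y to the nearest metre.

Web Mercator is spherical with R = a = 6378137 m.
x = R·λ = 6378137 × 2.070325267 = 13204818.185 m.
y = R·ln tan(π/4 + φ/2) = 6378137 × 2.363940620 = 15077537.133 m.

x 13204818 m, y 15077537 m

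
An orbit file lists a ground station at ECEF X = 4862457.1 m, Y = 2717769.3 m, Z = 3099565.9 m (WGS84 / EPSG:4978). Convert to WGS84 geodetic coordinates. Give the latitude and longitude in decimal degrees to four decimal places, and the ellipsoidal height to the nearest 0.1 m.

lat 29.2567°, lon 29.2021°, h 1659.2 m

λ = atan2(Y, X) = 29.20209992°; p = √(X²+Y²) = 5570436.2 m.
Bowring's method on WGS84 (a = 6378137 m, b = 6356752.314 m) gives φ = 29.25670051°, h = 1659.177 m.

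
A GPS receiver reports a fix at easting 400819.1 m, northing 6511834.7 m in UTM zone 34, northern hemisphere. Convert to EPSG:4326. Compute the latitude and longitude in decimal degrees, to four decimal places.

Zone 34N: λ₀ = 21°, k₀ = 0.9996, false easting 500000 m.
Meridian distance M = (N − FN)/k₀ = 6514440.5 m.
Inverse transverse Mercator on WGS84 gives φ = 58.73520017°, λ = 19.28670044°.

lat 58.7352°, lon 19.2867°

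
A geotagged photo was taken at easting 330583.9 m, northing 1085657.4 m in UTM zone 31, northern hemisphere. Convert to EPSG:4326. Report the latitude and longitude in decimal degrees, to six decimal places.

lat 9.817800°, lon 1.455200°

Zone 31N: λ₀ = 3°, k₀ = 0.9996, false easting 500000 m.
Meridian distance M = (N − FN)/k₀ = 1086091.8 m.
Inverse transverse Mercator on WGS84 gives φ = 9.81779968°, λ = 1.45519972°.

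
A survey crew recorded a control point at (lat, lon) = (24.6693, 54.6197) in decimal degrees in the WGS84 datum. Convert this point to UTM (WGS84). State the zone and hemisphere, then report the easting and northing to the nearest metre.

Longitude 54.6197° lies in the 6° band [54°, 60°), giving zone 40; latitude is north of the equator, so 40N.
Zone 40 central meridian λ₀ = 6×40 − 183 = 57°; Δλ = -2.3803°.
Transverse Mercator on WGS84 with k₀ = 0.9996 gives E = 259120.239 m, N = 2730419.813 m.

Zone 40N: E 259120 m, N 2730420 m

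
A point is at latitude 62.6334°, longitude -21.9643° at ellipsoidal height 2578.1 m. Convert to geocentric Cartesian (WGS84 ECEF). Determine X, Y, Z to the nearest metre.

WGS84: a = 6378137 m, e² = 0.006694380; N(φ) = a/√(1−e²sin²φ) = 6395041.632 m.
X = (N+h)·cosφ·cosλ = 2727414.642 m; Y = (N+h)·cosφ·sinλ = -1099970.731 m; Z = (N(1−e²)+h)·sinφ = 5643600.944 m.

X 2727415 m, Y -1099971 m, Z 5643601 m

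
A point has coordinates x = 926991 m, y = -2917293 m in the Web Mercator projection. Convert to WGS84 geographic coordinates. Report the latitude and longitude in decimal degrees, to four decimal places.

lat -25.3378°, lon 8.3273°

R = 6378137 m. λ = x/R = 8.32730184°.
φ = 2·arctan(exp(y/R)) − 90° = 2·arctan(0.63293) − 90° = -25.33779900°.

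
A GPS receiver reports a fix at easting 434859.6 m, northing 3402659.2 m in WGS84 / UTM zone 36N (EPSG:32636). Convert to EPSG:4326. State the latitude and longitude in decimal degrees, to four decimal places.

Zone 36N: λ₀ = 33°, k₀ = 0.9996, false easting 500000 m.
Meridian distance M = (N − FN)/k₀ = 3404020.8 m.
Inverse transverse Mercator on WGS84 gives φ = 30.75509975°, λ = 32.31939992°.

lat 30.7551°, lon 32.3194°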